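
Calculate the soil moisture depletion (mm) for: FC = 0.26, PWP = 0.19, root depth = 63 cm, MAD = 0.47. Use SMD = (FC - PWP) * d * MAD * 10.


SMD = (FC - PWP) * d * MAD * 10
SMD = (0.26 - 0.19) * 63 * 0.47 * 10
SMD = 0.0700 * 63 * 0.47 * 10

20.7270 mm


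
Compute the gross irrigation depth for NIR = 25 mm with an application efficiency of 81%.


Ea = 81% = 0.81
GID = NIR / Ea = 25 / 0.81 = 30.8642 mm

30.8642 mm


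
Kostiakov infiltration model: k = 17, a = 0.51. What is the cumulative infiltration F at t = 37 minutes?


F = k * t^a = 17 * 37^0.51
F = 17 * 6.306420

107.2091 mm


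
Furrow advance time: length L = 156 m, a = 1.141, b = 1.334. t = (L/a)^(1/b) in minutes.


t = (L/a)^(1/b)
t = (156/1.141)^(1/1.334)
t = 136.722174^(1/1.334)

39.9097 min


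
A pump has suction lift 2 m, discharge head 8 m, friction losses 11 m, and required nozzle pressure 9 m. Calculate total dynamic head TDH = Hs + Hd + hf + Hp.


TDH = Hs + Hd + hf + Hp = 2 + 8 + 11 + 9 = 30

30 m


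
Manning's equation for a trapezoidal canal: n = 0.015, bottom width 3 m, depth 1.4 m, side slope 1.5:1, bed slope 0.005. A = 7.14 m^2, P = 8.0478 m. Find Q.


R = A/P = 7.14/8.0478 = 0.887199
Q = (1/0.015) * 7.14 * 0.887199^(2/3) * 0.005^0.5

31.0770 m^3/s


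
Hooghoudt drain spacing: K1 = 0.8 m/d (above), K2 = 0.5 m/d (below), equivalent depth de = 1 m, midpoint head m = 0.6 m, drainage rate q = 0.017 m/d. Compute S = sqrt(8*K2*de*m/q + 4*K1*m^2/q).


S^2 = 8*K2*de*m/q + 4*K1*m^2/q
S^2 = 8*0.5*1*0.6/0.017 + 4*0.8*0.6^2/0.017
S = sqrt(208.9412)

14.4548 m


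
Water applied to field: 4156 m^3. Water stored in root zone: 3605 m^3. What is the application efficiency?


Ea = V_root / V_field * 100 = 3605 / 4156 * 100 = 86.7421%

86.7421 %


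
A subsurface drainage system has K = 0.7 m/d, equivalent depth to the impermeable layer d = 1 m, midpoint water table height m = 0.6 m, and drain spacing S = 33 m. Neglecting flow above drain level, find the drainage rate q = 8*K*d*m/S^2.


q = 8*K*d*m/S^2
q = 8*0.7*1*0.6/33^2
q = 3.3600 / 1089

0.0031 m/d


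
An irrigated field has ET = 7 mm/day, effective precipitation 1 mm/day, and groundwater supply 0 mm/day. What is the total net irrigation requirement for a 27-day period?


Daily deficit = ET - Pe - GW = 7 - 1 - 0 = 6 mm/day
NIR = 6 * 27 = 162 mm

162.0000 mm


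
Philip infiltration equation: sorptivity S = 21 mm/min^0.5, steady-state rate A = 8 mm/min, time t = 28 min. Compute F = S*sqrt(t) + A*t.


F = S*sqrt(t) + A*t
F = 21*sqrt(28) + 8*28
F = 21*5.291503 + 224

335.1216 mm


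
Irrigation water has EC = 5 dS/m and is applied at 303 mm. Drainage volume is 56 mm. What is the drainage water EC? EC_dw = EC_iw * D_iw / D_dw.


EC_dw = EC_iw * D_iw / D_dw
EC_dw = 5 * 303 / 56
EC_dw = 1515 / 56

27.0536 dS/m


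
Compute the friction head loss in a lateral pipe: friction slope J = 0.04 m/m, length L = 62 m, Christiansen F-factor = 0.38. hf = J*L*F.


hf = J * L * F = 0.04 * 62 * 0.38 = 0.9424 m

0.9424 m


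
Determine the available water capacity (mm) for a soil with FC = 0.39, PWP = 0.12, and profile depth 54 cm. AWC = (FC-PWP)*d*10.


AWC = (FC - PWP) * d * 10
AWC = (0.39 - 0.12) * 54 * 10
AWC = 0.2700 * 54 * 10

145.8000 mm


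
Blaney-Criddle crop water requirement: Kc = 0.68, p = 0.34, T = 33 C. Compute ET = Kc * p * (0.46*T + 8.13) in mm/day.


ET = Kc * p * (0.46*T + 8.13)
ET = 0.68 * 0.34 * (0.46*33 + 8.13)
ET = 0.68 * 0.34 * 23.3100

5.3893 mm/day


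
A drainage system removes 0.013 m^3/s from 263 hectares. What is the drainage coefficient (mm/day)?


DC = Q * 86400 / (A * 10000) * 1000
DC = 0.013 * 86400 / (263 * 10000) * 1000
DC = 1123200.0000 / 2630000

0.4271 mm/day


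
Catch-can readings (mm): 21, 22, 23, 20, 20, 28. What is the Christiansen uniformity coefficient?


mean = 22.333333 mm
MAD = 2.111111 mm
CU = (1 - 2.111111/22.333333)*100

90.5473 %


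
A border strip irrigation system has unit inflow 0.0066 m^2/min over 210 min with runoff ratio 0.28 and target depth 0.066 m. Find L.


L = q*t/((1+r)*Z)
L = 0.0066*210/((1+0.28)*0.066)
L = 1.386/0.08448

16.4062 m


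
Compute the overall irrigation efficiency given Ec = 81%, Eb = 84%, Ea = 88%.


Ec = 0.81, Eb = 0.84, Ea = 0.88
E = 0.81 * 0.84 * 0.88 * 100 = 59.8752%

59.8752 %


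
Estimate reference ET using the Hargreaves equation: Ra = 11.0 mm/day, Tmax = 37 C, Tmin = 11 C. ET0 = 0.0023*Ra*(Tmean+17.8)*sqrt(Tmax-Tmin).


Tmean = (Tmax + Tmin)/2 = (37 + 11)/2 = 24.0
ET0 = 0.0023 * 11.0 * (24.0 + 17.8) * sqrt(37 - 11)
ET0 = 0.0023 * 11.0 * 41.8 * 5.099020

5.3924 mm/day


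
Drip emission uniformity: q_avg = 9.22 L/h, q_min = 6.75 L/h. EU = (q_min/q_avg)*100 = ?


EU = (q_min/q_avg)*100 = (6.75/9.22)*100 = 73.2104%

73.2104 %


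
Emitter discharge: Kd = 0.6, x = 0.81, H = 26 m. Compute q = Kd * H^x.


q = Kd * H^x = 0.6 * 26^0.81 = 0.6 * 14.000012

8.4000 L/h


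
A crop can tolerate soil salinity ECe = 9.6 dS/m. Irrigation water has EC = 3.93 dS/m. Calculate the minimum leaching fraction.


LR = ECiw / (5*ECe - ECiw)
LR = 3.93 / (5*9.6 - 3.93)
LR = 3.93 / 44.0700

0.0892


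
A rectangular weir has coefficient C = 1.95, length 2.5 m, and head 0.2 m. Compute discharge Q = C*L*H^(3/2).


Q = C * L * H^(3/2) = 1.95 * 2.5 * 0.2^1.5 = 1.95 * 2.5 * 0.089443

0.4360 m^3/s


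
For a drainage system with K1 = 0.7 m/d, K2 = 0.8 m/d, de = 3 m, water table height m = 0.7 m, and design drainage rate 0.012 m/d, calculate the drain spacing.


S^2 = 8*K2*de*m/q + 4*K1*m^2/q
S^2 = 8*0.8*3*0.7/0.012 + 4*0.7*0.7^2/0.012
S = sqrt(1234.3333)

35.1331 m


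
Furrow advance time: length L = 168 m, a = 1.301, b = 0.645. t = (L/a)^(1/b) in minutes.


t = (L/a)^(1/b)
t = (168/1.301)^(1/0.645)
t = 129.131437^(1/0.645)

1874.6397 min


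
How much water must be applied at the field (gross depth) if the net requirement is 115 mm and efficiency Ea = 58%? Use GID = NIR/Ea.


Ea = 58% = 0.58
GID = NIR / Ea = 115 / 0.58 = 198.2759 mm

198.2759 mm


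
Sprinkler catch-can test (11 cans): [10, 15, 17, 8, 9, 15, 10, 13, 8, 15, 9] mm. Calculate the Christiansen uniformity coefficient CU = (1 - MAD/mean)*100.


mean = 11.727273 mm
MAD = 2.975207 mm
CU = (1 - 2.975207/11.727273)*100

74.6300 %


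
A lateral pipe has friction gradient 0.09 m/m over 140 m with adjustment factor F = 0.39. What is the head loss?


hf = J * L * F = 0.09 * 140 * 0.39 = 4.9140 m

4.9140 m


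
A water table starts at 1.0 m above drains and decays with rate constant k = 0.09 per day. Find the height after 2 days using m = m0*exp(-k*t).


m = m0 * exp(-k*t)
m = 1.0 * exp(-0.09 * 2)
m = 1.0 * exp(-0.1800)

0.8353 m


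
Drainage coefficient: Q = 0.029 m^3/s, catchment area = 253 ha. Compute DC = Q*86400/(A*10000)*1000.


DC = Q * 86400 / (A * 10000) * 1000
DC = 0.029 * 86400 / (253 * 10000) * 1000
DC = 2505600.0000 / 2530000

0.9904 mm/day


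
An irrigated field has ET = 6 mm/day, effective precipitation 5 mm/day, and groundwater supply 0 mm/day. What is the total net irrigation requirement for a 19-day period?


Daily deficit = ET - Pe - GW = 6 - 5 - 0 = 1 mm/day
NIR = 1 * 19 = 19 mm

19.0000 mm


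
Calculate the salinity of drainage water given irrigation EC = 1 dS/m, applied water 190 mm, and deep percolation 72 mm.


EC_dw = EC_iw * D_iw / D_dw
EC_dw = 1 * 190 / 72
EC_dw = 190 / 72

2.6389 dS/m


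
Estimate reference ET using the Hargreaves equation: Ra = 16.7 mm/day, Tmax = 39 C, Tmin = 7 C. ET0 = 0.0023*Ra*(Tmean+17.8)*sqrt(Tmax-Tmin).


Tmean = (Tmax + Tmin)/2 = (39 + 7)/2 = 23.0
ET0 = 0.0023 * 16.7 * (23.0 + 17.8) * sqrt(39 - 7)
ET0 = 0.0023 * 16.7 * 40.8 * 5.656854

8.8650 mm/day


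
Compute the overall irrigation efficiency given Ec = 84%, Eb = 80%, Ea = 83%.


Ec = 0.84, Eb = 0.8, Ea = 0.83
E = 0.84 * 0.8 * 0.83 * 100 = 55.7760%

55.7760 %


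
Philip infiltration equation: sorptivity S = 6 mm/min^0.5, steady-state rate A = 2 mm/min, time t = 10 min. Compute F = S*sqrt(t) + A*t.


F = S*sqrt(t) + A*t
F = 6*sqrt(10) + 2*10
F = 6*3.162278 + 20

38.9737 mm


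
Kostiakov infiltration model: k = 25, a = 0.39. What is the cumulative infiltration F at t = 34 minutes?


F = k * t^a = 25 * 34^0.39
F = 25 * 3.956187

98.9047 mm


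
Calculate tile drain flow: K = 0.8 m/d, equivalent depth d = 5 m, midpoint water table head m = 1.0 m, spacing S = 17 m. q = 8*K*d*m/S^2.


q = 8*K*d*m/S^2
q = 8*0.8*5*1.0/17^2
q = 32.0000 / 289

0.1107 m/d


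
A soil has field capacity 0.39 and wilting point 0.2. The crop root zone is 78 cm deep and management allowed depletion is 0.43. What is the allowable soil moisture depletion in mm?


SMD = (FC - PWP) * d * MAD * 10
SMD = (0.39 - 0.2) * 78 * 0.43 * 10
SMD = 0.1900 * 78 * 0.43 * 10

63.7260 mm


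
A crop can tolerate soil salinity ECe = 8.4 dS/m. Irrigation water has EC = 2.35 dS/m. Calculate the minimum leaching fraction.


LR = ECiw / (5*ECe - ECiw)
LR = 2.35 / (5*8.4 - 2.35)
LR = 2.35 / 39.6500

0.0593


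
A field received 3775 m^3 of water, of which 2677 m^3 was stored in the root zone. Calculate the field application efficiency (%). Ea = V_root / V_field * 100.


Ea = V_root / V_field * 100 = 2677 / 3775 * 100 = 70.9139%

70.9139 %


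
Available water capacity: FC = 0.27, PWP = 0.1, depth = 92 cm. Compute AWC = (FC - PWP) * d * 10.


AWC = (FC - PWP) * d * 10
AWC = (0.27 - 0.1) * 92 * 10
AWC = 0.1700 * 92 * 10

156.4000 mm


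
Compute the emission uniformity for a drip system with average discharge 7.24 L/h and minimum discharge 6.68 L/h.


EU = (q_min/q_avg)*100 = (6.68/7.24)*100 = 92.2652%

92.2652 %


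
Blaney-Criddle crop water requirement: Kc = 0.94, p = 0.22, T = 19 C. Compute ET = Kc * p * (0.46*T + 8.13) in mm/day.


ET = Kc * p * (0.46*T + 8.13)
ET = 0.94 * 0.22 * (0.46*19 + 8.13)
ET = 0.94 * 0.22 * 16.8700

3.4887 mm/day


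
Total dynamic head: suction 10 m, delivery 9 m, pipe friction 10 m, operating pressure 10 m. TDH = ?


TDH = Hs + Hd + hf + Hp = 10 + 9 + 10 + 10 = 39

39 m


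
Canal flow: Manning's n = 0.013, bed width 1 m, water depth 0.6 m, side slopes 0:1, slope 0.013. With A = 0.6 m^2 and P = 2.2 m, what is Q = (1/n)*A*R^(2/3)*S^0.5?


R = A/P = 0.6/2.2 = 0.272727
Q = (1/0.013) * 0.6 * 0.272727^(2/3) * 0.013^0.5

2.2131 m^3/s


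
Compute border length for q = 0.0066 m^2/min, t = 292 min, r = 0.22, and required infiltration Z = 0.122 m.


L = q*t/((1+r)*Z)
L = 0.0066*292/((1+0.22)*0.122)
L = 1.9272/0.14884

12.9481 m


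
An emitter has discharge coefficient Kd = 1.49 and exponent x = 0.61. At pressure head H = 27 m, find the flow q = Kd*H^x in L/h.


q = Kd * H^x = 1.49 * 27^0.61 = 1.49 * 7.466755

11.1255 L/h


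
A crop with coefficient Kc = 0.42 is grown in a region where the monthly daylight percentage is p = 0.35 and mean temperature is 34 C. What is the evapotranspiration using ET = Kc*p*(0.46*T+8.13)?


ET = Kc * p * (0.46*T + 8.13)
ET = 0.42 * 0.35 * (0.46*34 + 8.13)
ET = 0.42 * 0.35 * 23.7700

3.4942 mm/day


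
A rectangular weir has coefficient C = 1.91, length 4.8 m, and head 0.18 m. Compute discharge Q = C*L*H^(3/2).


Q = C * L * H^(3/2) = 1.91 * 4.8 * 0.18^1.5 = 1.91 * 4.8 * 0.076368

0.7001 m^3/s


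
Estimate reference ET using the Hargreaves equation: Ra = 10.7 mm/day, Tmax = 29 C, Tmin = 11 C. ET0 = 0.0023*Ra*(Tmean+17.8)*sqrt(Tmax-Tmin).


Tmean = (Tmax + Tmin)/2 = (29 + 11)/2 = 20.0
ET0 = 0.0023 * 10.7 * (20.0 + 17.8) * sqrt(29 - 11)
ET0 = 0.0023 * 10.7 * 37.8 * 4.242641

3.9468 mm/day


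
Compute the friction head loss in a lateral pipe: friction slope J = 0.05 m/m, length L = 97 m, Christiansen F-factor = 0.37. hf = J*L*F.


hf = J * L * F = 0.05 * 97 * 0.37 = 1.7945 m

1.7945 m


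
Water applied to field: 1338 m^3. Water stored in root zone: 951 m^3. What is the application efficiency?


Ea = V_root / V_field * 100 = 951 / 1338 * 100 = 71.0762%

71.0762 %


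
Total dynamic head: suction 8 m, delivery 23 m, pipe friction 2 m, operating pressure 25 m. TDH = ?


TDH = Hs + Hd + hf + Hp = 8 + 23 + 2 + 25 = 58

58 m


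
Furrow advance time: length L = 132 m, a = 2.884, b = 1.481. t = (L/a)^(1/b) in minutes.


t = (L/a)^(1/b)
t = (132/2.884)^(1/1.481)
t = 45.769764^(1/1.481)

13.2207 min


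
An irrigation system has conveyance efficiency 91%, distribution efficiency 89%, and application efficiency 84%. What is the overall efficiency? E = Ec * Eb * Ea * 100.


Ec = 0.91, Eb = 0.89, Ea = 0.84
E = 0.91 * 0.89 * 0.84 * 100 = 68.0316%

68.0316 %


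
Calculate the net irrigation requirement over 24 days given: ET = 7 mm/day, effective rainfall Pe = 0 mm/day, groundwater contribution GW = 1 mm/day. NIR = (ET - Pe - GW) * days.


Daily deficit = ET - Pe - GW = 7 - 0 - 1 = 6 mm/day
NIR = 6 * 24 = 144 mm

144.0000 mm


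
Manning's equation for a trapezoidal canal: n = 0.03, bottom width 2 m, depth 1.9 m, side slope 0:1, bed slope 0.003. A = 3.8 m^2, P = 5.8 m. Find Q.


R = A/P = 3.8/5.8 = 0.655172
Q = (1/0.03) * 3.8 * 0.655172^(2/3) * 0.003^0.5

5.2335 m^3/s


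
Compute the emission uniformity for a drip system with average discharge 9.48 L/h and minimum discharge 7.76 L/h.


EU = (q_min/q_avg)*100 = (7.76/9.48)*100 = 81.8565%

81.8565 %


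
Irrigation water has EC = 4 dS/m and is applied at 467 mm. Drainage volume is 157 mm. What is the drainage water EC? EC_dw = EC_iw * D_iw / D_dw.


EC_dw = EC_iw * D_iw / D_dw
EC_dw = 4 * 467 / 157
EC_dw = 1868 / 157

11.8981 dS/m


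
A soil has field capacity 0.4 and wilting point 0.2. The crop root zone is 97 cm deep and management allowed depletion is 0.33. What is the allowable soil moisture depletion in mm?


SMD = (FC - PWP) * d * MAD * 10
SMD = (0.4 - 0.2) * 97 * 0.33 * 10
SMD = 0.2000 * 97 * 0.33 * 10

64.0200 mm


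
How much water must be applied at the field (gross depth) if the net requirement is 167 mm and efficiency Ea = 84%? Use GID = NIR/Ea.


Ea = 84% = 0.84
GID = NIR / Ea = 167 / 0.84 = 198.8095 mm

198.8095 mm


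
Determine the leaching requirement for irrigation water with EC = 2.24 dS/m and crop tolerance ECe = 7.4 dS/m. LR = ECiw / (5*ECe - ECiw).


LR = ECiw / (5*ECe - ECiw)
LR = 2.24 / (5*7.4 - 2.24)
LR = 2.24 / 34.7600

0.0644


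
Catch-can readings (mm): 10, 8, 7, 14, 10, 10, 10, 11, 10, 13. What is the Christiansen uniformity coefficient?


mean = 10.300000 mm
MAD = 1.420000 mm
CU = (1 - 1.420000/10.300000)*100

86.2136 %


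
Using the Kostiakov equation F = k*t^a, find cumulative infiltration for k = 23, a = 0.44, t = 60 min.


F = k * t^a = 23 * 60^0.44
F = 23 * 6.058799

139.3524 mm


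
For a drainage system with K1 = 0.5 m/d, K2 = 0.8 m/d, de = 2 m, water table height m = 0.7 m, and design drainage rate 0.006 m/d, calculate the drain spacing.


S^2 = 8*K2*de*m/q + 4*K1*m^2/q
S^2 = 8*0.8*2*0.7/0.006 + 4*0.5*0.7^2/0.006
S = sqrt(1656.6667)

40.7022 m


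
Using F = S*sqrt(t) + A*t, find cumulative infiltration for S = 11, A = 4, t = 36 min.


F = S*sqrt(t) + A*t
F = 11*sqrt(36) + 4*36
F = 11*6.000000 + 144

210.0000 mm


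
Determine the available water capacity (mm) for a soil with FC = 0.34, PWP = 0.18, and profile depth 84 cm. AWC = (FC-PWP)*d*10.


AWC = (FC - PWP) * d * 10
AWC = (0.34 - 0.18) * 84 * 10
AWC = 0.1600 * 84 * 10

134.4000 mm


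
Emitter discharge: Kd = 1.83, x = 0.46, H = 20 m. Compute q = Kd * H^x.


q = Kd * H^x = 1.83 * 20^0.46 = 1.83 * 3.967106

7.2598 L/h


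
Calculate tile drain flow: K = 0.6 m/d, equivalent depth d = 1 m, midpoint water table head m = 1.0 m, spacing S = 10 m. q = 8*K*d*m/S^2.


q = 8*K*d*m/S^2
q = 8*0.6*1*1.0/10^2
q = 4.8000 / 100

0.0480 m/d


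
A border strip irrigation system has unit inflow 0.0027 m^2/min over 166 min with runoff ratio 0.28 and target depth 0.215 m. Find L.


L = q*t/((1+r)*Z)
L = 0.0027*166/((1+0.28)*0.215)
L = 0.4482/0.2752

1.6286 m


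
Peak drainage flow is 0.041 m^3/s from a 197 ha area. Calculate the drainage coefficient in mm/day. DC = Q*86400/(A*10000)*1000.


DC = Q * 86400 / (A * 10000) * 1000
DC = 0.041 * 86400 / (197 * 10000) * 1000
DC = 3542400.0000 / 1970000

1.7982 mm/day


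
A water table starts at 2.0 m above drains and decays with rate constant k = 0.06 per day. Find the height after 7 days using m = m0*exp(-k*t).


m = m0 * exp(-k*t)
m = 2.0 * exp(-0.06 * 7)
m = 2.0 * exp(-0.4200)

1.3141 m


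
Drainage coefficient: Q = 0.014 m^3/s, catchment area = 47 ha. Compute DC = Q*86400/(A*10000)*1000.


DC = Q * 86400 / (A * 10000) * 1000
DC = 0.014 * 86400 / (47 * 10000) * 1000
DC = 1209600.0000 / 470000

2.5736 mm/day


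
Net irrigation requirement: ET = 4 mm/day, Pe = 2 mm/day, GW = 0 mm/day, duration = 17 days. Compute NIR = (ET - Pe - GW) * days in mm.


Daily deficit = ET - Pe - GW = 4 - 2 - 0 = 2 mm/day
NIR = 2 * 17 = 34 mm

34.0000 mm


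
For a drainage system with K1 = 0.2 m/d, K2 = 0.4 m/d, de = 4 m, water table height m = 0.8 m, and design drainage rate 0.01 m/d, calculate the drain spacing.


S^2 = 8*K2*de*m/q + 4*K1*m^2/q
S^2 = 8*0.4*4*0.8/0.01 + 4*0.2*0.8^2/0.01
S = sqrt(1075.2000)

32.7902 m


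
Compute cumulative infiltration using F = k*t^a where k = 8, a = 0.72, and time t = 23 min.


F = k * t^a = 8 * 23^0.72
F = 8 * 9.559695

76.4776 mm


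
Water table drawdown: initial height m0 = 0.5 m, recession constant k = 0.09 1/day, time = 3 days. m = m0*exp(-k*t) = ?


m = m0 * exp(-k*t)
m = 0.5 * exp(-0.09 * 3)
m = 0.5 * exp(-0.2700)

0.3817 m


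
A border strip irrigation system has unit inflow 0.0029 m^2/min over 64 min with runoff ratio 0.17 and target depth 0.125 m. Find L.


L = q*t/((1+r)*Z)
L = 0.0029*64/((1+0.17)*0.125)
L = 0.1856/0.14625

1.2691 m


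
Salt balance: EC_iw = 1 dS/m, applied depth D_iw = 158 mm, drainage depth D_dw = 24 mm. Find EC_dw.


EC_dw = EC_iw * D_iw / D_dw
EC_dw = 1 * 158 / 24
EC_dw = 158 / 24

6.5833 dS/m


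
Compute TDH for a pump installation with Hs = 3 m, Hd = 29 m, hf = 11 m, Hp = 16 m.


TDH = Hs + Hd + hf + Hp = 3 + 29 + 11 + 16 = 59

59 m


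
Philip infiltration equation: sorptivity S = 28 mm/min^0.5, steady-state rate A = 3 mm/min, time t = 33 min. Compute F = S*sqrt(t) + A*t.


F = S*sqrt(t) + A*t
F = 28*sqrt(33) + 3*33
F = 28*5.744563 + 99

259.8478 mm


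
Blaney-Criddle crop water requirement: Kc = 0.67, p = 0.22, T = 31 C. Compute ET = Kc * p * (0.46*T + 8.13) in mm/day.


ET = Kc * p * (0.46*T + 8.13)
ET = 0.67 * 0.22 * (0.46*31 + 8.13)
ET = 0.67 * 0.22 * 22.3900

3.3003 mm/day


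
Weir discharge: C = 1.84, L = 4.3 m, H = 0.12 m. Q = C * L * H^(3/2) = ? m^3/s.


Q = C * L * H^(3/2) = 1.84 * 4.3 * 0.12^1.5 = 1.84 * 4.3 * 0.041569

0.3289 m^3/s


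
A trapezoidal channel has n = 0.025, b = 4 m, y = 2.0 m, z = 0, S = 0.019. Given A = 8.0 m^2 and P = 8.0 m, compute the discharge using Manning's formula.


R = A/P = 8.0/8.0 = 1.000000
Q = (1/0.025) * 8.0 * 1.000000^(2/3) * 0.019^0.5

44.1090 m^3/s


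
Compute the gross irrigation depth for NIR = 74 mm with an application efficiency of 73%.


Ea = 73% = 0.73
GID = NIR / Ea = 74 / 0.73 = 101.3699 mm

101.3699 mm


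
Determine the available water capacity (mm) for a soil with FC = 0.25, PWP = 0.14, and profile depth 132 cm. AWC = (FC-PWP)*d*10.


AWC = (FC - PWP) * d * 10
AWC = (0.25 - 0.14) * 132 * 10
AWC = 0.1100 * 132 * 10

145.2000 mm


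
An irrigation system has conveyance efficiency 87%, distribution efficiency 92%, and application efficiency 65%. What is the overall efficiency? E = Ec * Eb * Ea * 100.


Ec = 0.87, Eb = 0.92, Ea = 0.65
E = 0.87 * 0.92 * 0.65 * 100 = 52.0260%

52.0260 %


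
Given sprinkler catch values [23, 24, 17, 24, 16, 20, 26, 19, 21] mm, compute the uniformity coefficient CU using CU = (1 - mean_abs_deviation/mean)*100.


mean = 21.111111 mm
MAD = 2.790123 mm
CU = (1 - 2.790123/21.111111)*100

86.7836 %


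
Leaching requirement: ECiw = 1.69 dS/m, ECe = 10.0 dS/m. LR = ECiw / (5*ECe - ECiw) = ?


LR = ECiw / (5*ECe - ECiw)
LR = 1.69 / (5*10.0 - 1.69)
LR = 1.69 / 48.3100

0.0350


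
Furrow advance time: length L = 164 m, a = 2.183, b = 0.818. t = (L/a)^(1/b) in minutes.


t = (L/a)^(1/b)
t = (164/2.183)^(1/0.818)
t = 75.125973^(1/0.818)

196.4002 min


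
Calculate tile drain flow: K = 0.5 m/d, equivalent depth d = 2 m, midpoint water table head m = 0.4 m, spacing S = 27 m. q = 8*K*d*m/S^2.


q = 8*K*d*m/S^2
q = 8*0.5*2*0.4/27^2
q = 3.2000 / 729

0.0044 m/d


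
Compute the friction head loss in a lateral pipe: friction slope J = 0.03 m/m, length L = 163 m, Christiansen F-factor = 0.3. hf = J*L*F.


hf = J * L * F = 0.03 * 163 * 0.3 = 1.4670 m

1.4670 m


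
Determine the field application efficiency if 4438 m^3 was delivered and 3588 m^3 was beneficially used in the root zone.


Ea = V_root / V_field * 100 = 3588 / 4438 * 100 = 80.8472%

80.8472 %


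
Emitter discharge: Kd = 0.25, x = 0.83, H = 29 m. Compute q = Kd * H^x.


q = Kd * H^x = 0.25 * 29^0.83 = 0.25 * 16.360265

4.0901 L/h


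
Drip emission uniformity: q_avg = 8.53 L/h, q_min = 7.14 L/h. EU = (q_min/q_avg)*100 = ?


EU = (q_min/q_avg)*100 = (7.14/8.53)*100 = 83.7046%

83.7046 %


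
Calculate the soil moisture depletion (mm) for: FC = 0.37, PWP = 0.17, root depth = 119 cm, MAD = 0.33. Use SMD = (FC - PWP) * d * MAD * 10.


SMD = (FC - PWP) * d * MAD * 10
SMD = (0.37 - 0.17) * 119 * 0.33 * 10
SMD = 0.2000 * 119 * 0.33 * 10

78.5400 mm


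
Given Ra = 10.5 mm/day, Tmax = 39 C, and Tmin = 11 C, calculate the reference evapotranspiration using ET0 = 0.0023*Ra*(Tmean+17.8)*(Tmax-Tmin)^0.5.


Tmean = (Tmax + Tmin)/2 = (39 + 11)/2 = 25.0
ET0 = 0.0023 * 10.5 * (25.0 + 17.8) * sqrt(39 - 11)
ET0 = 0.0023 * 10.5 * 42.8 * 5.291503

5.4694 mm/day


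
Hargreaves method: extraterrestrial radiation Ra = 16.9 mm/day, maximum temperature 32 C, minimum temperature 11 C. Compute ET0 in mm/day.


Tmean = (Tmax + Tmin)/2 = (32 + 11)/2 = 21.5
ET0 = 0.0023 * 16.9 * (21.5 + 17.8) * sqrt(32 - 11)
ET0 = 0.0023 * 16.9 * 39.3 * 4.582576

7.0003 mm/day


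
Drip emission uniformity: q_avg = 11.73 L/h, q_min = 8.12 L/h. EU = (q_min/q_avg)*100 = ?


EU = (q_min/q_avg)*100 = (8.12/11.73)*100 = 69.2242%

69.2242 %


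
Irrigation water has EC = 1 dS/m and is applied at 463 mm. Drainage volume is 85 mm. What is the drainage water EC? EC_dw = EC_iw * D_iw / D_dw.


EC_dw = EC_iw * D_iw / D_dw
EC_dw = 1 * 463 / 85
EC_dw = 463 / 85

5.4471 dS/m


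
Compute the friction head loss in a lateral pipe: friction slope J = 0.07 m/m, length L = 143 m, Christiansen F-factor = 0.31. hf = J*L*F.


hf = J * L * F = 0.07 * 143 * 0.31 = 3.1031 m

3.1031 m


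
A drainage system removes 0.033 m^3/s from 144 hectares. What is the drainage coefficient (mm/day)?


DC = Q * 86400 / (A * 10000) * 1000
DC = 0.033 * 86400 / (144 * 10000) * 1000
DC = 2851200.0000 / 1440000

1.9800 mm/day


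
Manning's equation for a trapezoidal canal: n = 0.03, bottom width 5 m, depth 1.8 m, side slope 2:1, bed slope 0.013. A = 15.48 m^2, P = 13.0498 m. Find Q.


R = A/P = 15.48/13.0498 = 1.186225
Q = (1/0.03) * 15.48 * 1.186225^(2/3) * 0.013^0.5

65.9274 m^3/s


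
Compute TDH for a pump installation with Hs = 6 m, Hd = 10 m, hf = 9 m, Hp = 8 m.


TDH = Hs + Hd + hf + Hp = 6 + 10 + 9 + 8 = 33

33 m


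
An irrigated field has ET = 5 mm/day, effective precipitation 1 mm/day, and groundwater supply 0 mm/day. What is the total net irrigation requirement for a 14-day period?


Daily deficit = ET - Pe - GW = 5 - 1 - 0 = 4 mm/day
NIR = 4 * 14 = 56 mm

56.0000 mm


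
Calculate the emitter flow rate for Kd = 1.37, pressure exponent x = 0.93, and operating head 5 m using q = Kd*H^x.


q = Kd * H^x = 1.37 * 5^0.93 = 1.37 * 4.467269

6.1202 L/h


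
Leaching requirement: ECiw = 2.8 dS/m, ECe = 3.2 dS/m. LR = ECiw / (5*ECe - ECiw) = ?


LR = ECiw / (5*ECe - ECiw)
LR = 2.8 / (5*3.2 - 2.8)
LR = 2.8 / 13.2000

0.2121


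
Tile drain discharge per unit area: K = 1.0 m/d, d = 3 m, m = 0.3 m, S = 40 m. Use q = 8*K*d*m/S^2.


q = 8*K*d*m/S^2
q = 8*1.0*3*0.3/40^2
q = 7.2000 / 1600

0.0045 m/d


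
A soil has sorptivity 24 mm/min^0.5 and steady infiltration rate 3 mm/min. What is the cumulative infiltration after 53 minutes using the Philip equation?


F = S*sqrt(t) + A*t
F = 24*sqrt(53) + 3*53
F = 24*7.280110 + 159

333.7226 mm


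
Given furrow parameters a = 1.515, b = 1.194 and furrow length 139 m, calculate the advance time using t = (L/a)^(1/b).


t = (L/a)^(1/b)
t = (139/1.515)^(1/1.194)
t = 91.749175^(1/1.194)

44.0271 min


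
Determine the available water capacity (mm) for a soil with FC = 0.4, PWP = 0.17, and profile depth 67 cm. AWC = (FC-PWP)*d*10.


AWC = (FC - PWP) * d * 10
AWC = (0.4 - 0.17) * 67 * 10
AWC = 0.2300 * 67 * 10

154.1000 mm


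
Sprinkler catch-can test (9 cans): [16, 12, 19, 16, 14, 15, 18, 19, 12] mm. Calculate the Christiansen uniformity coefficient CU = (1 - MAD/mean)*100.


mean = 15.666667 mm
MAD = 2.148148 mm
CU = (1 - 2.148148/15.666667)*100

86.2884 %


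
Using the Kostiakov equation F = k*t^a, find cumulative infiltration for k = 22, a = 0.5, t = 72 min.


F = k * t^a = 22 * 72^0.5
F = 22 * 8.485281

186.6762 mm


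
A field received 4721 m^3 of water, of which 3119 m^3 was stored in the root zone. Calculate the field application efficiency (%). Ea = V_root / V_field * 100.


Ea = V_root / V_field * 100 = 3119 / 4721 * 100 = 66.0665%

66.0665 %


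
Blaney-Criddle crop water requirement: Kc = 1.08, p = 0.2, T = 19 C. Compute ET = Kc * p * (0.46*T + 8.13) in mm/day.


ET = Kc * p * (0.46*T + 8.13)
ET = 1.08 * 0.2 * (0.46*19 + 8.13)
ET = 1.08 * 0.2 * 16.8700

3.6439 mm/day


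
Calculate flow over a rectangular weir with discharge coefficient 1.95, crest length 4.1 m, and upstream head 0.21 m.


Q = C * L * H^(3/2) = 1.95 * 4.1 * 0.21^1.5 = 1.95 * 4.1 * 0.096234

0.7694 m^3/s


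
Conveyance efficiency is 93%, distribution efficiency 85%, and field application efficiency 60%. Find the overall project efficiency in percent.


Ec = 0.93, Eb = 0.85, Ea = 0.6
E = 0.93 * 0.85 * 0.6 * 100 = 47.4300%

47.4300 %


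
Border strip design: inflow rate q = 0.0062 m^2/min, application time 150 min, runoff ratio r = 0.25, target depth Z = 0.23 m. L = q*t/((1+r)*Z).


L = q*t/((1+r)*Z)
L = 0.0062*150/((1+0.25)*0.23)
L = 0.93/0.2875

3.2348 m


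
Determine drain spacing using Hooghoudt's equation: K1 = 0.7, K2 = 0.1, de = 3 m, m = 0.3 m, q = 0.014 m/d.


S^2 = 8*K2*de*m/q + 4*K1*m^2/q
S^2 = 8*0.1*3*0.3/0.014 + 4*0.7*0.3^2/0.014
S = sqrt(69.4286)

8.3324 m


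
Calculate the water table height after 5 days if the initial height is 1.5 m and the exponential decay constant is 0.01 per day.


m = m0 * exp(-k*t)
m = 1.5 * exp(-0.01 * 5)
m = 1.5 * exp(-0.0500)

1.4268 m


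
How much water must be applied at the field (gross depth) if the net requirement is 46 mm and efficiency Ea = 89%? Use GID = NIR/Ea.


Ea = 89% = 0.89
GID = NIR / Ea = 46 / 0.89 = 51.6854 mm

51.6854 mm


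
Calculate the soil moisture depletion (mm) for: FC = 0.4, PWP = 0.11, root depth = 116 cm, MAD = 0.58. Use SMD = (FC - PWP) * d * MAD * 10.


SMD = (FC - PWP) * d * MAD * 10
SMD = (0.4 - 0.11) * 116 * 0.58 * 10
SMD = 0.2900 * 116 * 0.58 * 10

195.1120 mm


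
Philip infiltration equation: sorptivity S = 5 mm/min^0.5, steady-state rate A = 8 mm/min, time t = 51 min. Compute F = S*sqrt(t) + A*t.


F = S*sqrt(t) + A*t
F = 5*sqrt(51) + 8*51
F = 5*7.141428 + 408

443.7071 mm


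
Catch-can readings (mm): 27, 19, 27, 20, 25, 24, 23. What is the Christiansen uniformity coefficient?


mean = 23.571429 mm
MAD = 2.489796 mm
CU = (1 - 2.489796/23.571429)*100

89.4372 %


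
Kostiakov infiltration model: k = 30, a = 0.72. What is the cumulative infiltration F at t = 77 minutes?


F = k * t^a = 30 * 77^0.72
F = 30 * 22.817777

684.5333 mm


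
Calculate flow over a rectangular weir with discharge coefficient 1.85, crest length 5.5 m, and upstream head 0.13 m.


Q = C * L * H^(3/2) = 1.85 * 5.5 * 0.13^1.5 = 1.85 * 5.5 * 0.046872

0.4769 m^3/s


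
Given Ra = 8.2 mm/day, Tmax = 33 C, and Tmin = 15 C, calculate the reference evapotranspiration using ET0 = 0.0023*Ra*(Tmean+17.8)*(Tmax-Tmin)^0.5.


Tmean = (Tmax + Tmin)/2 = (33 + 15)/2 = 24.0
ET0 = 0.0023 * 8.2 * (24.0 + 17.8) * sqrt(33 - 15)
ET0 = 0.0023 * 8.2 * 41.8 * 4.242641

3.3447 mm/day


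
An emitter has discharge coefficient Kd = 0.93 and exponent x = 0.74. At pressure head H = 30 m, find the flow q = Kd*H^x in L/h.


q = Kd * H^x = 0.93 * 30^0.74 = 0.93 * 12.389955

11.5227 L/h


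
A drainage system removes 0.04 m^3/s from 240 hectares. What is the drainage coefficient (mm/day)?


DC = Q * 86400 / (A * 10000) * 1000
DC = 0.04 * 86400 / (240 * 10000) * 1000
DC = 3456000.0000 / 2400000

1.4400 mm/day


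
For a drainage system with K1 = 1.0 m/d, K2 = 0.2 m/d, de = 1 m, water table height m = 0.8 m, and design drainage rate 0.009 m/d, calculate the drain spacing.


S^2 = 8*K2*de*m/q + 4*K1*m^2/q
S^2 = 8*0.2*1*0.8/0.009 + 4*1.0*0.8^2/0.009
S = sqrt(426.6667)

20.6559 m


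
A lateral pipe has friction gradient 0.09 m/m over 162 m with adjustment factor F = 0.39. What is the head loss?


hf = J * L * F = 0.09 * 162 * 0.39 = 5.6862 m

5.6862 m


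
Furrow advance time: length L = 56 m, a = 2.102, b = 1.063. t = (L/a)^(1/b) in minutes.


t = (L/a)^(1/b)
t = (56/2.102)^(1/1.063)
t = 26.641294^(1/1.063)

21.9315 min


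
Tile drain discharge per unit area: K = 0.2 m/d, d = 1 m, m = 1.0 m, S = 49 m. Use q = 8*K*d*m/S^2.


q = 8*K*d*m/S^2
q = 8*0.2*1*1.0/49^2
q = 1.6000 / 2401

6.6639e-04 m/d


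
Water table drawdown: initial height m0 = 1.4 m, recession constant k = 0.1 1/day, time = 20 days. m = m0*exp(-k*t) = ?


m = m0 * exp(-k*t)
m = 1.4 * exp(-0.1 * 20)
m = 1.4 * exp(-2.0000)

0.1895 m


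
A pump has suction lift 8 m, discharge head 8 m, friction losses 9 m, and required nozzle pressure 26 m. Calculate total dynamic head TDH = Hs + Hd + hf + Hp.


TDH = Hs + Hd + hf + Hp = 8 + 8 + 9 + 26 = 51

51 m


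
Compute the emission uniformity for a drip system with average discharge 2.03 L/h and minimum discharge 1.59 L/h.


EU = (q_min/q_avg)*100 = (1.59/2.03)*100 = 78.3251%

78.3251 %


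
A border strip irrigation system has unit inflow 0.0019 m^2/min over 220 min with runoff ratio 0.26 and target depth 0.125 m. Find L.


L = q*t/((1+r)*Z)
L = 0.0019*220/((1+0.26)*0.125)
L = 0.418/0.1575

2.6540 m


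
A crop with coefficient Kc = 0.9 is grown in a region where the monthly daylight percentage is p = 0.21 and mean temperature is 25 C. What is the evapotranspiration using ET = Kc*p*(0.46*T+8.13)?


ET = Kc * p * (0.46*T + 8.13)
ET = 0.9 * 0.21 * (0.46*25 + 8.13)
ET = 0.9 * 0.21 * 19.6300

3.7101 mm/day


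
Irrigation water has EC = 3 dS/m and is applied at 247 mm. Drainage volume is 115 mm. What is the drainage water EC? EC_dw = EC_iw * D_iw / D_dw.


EC_dw = EC_iw * D_iw / D_dw
EC_dw = 3 * 247 / 115
EC_dw = 741 / 115

6.4435 dS/m


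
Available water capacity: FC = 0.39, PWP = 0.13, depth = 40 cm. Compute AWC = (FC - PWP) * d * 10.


AWC = (FC - PWP) * d * 10
AWC = (0.39 - 0.13) * 40 * 10
AWC = 0.2600 * 40 * 10

104.0000 mm


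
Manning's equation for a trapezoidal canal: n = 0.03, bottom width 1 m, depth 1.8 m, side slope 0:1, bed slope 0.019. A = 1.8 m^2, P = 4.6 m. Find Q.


R = A/P = 1.8/4.6 = 0.391304
Q = (1/0.03) * 1.8 * 0.391304^(2/3) * 0.019^0.5

4.4246 m^3/s


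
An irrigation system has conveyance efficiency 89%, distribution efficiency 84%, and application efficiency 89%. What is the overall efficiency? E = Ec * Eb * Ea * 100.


Ec = 0.89, Eb = 0.84, Ea = 0.89
E = 0.89 * 0.84 * 0.89 * 100 = 66.5364%

66.5364 %


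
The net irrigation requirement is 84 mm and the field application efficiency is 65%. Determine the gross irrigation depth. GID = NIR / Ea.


Ea = 65% = 0.65
GID = NIR / Ea = 84 / 0.65 = 129.2308 mm

129.2308 mm


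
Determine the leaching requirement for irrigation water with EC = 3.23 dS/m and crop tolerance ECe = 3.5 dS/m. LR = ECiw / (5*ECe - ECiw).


LR = ECiw / (5*ECe - ECiw)
LR = 3.23 / (5*3.5 - 3.23)
LR = 3.23 / 14.2700

0.2263


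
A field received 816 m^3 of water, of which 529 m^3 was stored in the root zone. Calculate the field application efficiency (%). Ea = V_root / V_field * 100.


Ea = V_root / V_field * 100 = 529 / 816 * 100 = 64.8284%

64.8284 %


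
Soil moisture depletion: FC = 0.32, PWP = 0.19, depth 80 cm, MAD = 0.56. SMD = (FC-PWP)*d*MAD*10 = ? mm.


SMD = (FC - PWP) * d * MAD * 10
SMD = (0.32 - 0.19) * 80 * 0.56 * 10
SMD = 0.1300 * 80 * 0.56 * 10

58.2400 mm


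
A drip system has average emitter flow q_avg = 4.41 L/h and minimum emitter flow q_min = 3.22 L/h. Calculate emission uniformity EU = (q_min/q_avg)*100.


EU = (q_min/q_avg)*100 = (3.22/4.41)*100 = 73.0159%

73.0159 %


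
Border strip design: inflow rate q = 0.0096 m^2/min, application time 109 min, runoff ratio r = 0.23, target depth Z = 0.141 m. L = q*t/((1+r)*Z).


L = q*t/((1+r)*Z)
L = 0.0096*109/((1+0.23)*0.141)
L = 1.0464/0.17343

6.0336 m


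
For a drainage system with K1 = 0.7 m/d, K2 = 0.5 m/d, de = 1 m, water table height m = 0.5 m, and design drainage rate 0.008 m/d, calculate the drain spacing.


S^2 = 8*K2*de*m/q + 4*K1*m^2/q
S^2 = 8*0.5*1*0.5/0.008 + 4*0.7*0.5^2/0.008
S = sqrt(337.5000)

18.3712 m


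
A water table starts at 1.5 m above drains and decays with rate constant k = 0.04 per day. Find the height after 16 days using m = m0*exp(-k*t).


m = m0 * exp(-k*t)
m = 1.5 * exp(-0.04 * 16)
m = 1.5 * exp(-0.6400)

0.7909 m


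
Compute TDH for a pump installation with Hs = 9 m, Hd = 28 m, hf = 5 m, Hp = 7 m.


TDH = Hs + Hd + hf + Hp = 9 + 28 + 5 + 7 = 49

49 m


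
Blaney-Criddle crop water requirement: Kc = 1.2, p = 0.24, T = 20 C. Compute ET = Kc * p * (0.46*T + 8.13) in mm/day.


ET = Kc * p * (0.46*T + 8.13)
ET = 1.2 * 0.24 * (0.46*20 + 8.13)
ET = 1.2 * 0.24 * 17.3300

4.9910 mm/day


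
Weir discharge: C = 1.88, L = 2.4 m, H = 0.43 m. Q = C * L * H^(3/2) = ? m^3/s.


Q = C * L * H^(3/2) = 1.88 * 2.4 * 0.43^1.5 = 1.88 * 2.4 * 0.281970

1.2722 m^3/s


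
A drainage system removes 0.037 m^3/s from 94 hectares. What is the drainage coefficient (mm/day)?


DC = Q * 86400 / (A * 10000) * 1000
DC = 0.037 * 86400 / (94 * 10000) * 1000
DC = 3196800.0000 / 940000

3.4009 mm/day


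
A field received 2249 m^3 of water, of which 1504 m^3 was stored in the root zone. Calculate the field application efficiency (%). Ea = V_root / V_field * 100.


Ea = V_root / V_field * 100 = 1504 / 2249 * 100 = 66.8742%

66.8742 %


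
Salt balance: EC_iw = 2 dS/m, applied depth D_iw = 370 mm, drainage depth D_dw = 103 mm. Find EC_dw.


EC_dw = EC_iw * D_iw / D_dw
EC_dw = 2 * 370 / 103
EC_dw = 740 / 103

7.1845 dS/m


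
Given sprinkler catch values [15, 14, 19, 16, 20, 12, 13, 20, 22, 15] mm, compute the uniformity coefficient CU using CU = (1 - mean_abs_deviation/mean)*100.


mean = 16.600000 mm
MAD = 2.920000 mm
CU = (1 - 2.920000/16.600000)*100

82.4096 %


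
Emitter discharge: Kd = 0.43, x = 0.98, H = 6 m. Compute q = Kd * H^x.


q = Kd * H^x = 0.43 * 6^0.98 = 0.43 * 5.788796

2.4892 L/h


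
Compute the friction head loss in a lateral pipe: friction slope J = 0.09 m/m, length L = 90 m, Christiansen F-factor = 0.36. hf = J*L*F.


hf = J * L * F = 0.09 * 90 * 0.36 = 2.9160 m

2.9160 m


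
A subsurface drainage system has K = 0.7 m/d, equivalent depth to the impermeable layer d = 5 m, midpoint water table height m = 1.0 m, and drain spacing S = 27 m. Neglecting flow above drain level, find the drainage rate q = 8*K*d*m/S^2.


q = 8*K*d*m/S^2
q = 8*0.7*5*1.0/27^2
q = 28.0000 / 729

0.0384 m/d


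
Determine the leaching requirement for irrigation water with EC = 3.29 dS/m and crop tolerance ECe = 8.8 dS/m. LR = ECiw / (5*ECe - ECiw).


LR = ECiw / (5*ECe - ECiw)
LR = 3.29 / (5*8.8 - 3.29)
LR = 3.29 / 40.7100

0.0808


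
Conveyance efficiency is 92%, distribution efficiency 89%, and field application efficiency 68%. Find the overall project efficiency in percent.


Ec = 0.92, Eb = 0.89, Ea = 0.68
E = 0.92 * 0.89 * 0.68 * 100 = 55.6784%

55.6784 %


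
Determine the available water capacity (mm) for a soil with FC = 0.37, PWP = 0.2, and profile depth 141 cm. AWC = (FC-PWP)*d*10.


AWC = (FC - PWP) * d * 10
AWC = (0.37 - 0.2) * 141 * 10
AWC = 0.1700 * 141 * 10

239.7000 mm


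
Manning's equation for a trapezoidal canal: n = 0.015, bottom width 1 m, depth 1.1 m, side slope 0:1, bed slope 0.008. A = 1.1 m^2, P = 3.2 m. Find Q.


R = A/P = 1.1/3.2 = 0.343750
Q = (1/0.015) * 1.1 * 0.343750^(2/3) * 0.008^0.5

3.2187 m^3/s


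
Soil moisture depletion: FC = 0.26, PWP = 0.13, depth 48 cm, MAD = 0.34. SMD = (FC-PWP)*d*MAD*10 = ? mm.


SMD = (FC - PWP) * d * MAD * 10
SMD = (0.26 - 0.13) * 48 * 0.34 * 10
SMD = 0.1300 * 48 * 0.34 * 10

21.2160 mm


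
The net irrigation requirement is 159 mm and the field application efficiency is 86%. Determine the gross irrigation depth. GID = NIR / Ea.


Ea = 86% = 0.86
GID = NIR / Ea = 159 / 0.86 = 184.8837 mm

184.8837 mm


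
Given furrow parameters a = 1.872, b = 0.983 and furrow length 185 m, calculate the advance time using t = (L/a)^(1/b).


t = (L/a)^(1/b)
t = (185/1.872)^(1/0.983)
t = 98.824786^(1/0.983)

106.9954 min


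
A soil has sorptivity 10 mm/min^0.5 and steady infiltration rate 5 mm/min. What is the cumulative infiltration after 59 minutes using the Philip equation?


F = S*sqrt(t) + A*t
F = 10*sqrt(59) + 5*59
F = 10*7.681146 + 295

371.8115 mm


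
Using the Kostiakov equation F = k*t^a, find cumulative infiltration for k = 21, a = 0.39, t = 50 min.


F = k * t^a = 21 * 50^0.39
F = 21 * 4.598311

96.5645 mm


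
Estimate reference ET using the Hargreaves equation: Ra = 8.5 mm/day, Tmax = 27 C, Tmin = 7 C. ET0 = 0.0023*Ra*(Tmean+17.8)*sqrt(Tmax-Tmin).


Tmean = (Tmax + Tmin)/2 = (27 + 7)/2 = 17.0
ET0 = 0.0023 * 8.5 * (17.0 + 17.8) * sqrt(27 - 7)
ET0 = 0.0023 * 8.5 * 34.8 * 4.472136

3.0426 mm/day


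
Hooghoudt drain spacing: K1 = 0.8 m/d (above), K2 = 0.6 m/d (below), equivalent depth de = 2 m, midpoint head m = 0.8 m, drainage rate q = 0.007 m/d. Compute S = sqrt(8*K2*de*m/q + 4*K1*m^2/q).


S^2 = 8*K2*de*m/q + 4*K1*m^2/q
S^2 = 8*0.6*2*0.8/0.007 + 4*0.8*0.8^2/0.007
S = sqrt(1389.7143)

37.2789 m


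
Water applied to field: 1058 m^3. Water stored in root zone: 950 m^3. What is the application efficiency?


Ea = V_root / V_field * 100 = 950 / 1058 * 100 = 89.7921%

89.7921 %


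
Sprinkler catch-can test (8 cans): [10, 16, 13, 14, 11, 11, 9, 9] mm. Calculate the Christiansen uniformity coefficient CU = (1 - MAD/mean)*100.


mean = 11.625000 mm
MAD = 2.031250 mm
CU = (1 - 2.031250/11.625000)*100

82.5269 %


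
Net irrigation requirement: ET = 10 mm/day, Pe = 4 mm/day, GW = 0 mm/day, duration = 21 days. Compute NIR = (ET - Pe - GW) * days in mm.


Daily deficit = ET - Pe - GW = 10 - 4 - 0 = 6 mm/day
NIR = 6 * 21 = 126 mm

126.0000 mm


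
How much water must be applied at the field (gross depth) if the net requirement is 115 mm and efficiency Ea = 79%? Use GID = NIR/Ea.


Ea = 79% = 0.79
GID = NIR / Ea = 115 / 0.79 = 145.5696 mm

145.5696 mm


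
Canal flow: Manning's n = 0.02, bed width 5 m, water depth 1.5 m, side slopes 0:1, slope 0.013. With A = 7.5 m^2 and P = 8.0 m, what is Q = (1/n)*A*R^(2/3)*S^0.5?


R = A/P = 7.5/8.0 = 0.937500
Q = (1/0.02) * 7.5 * 0.937500^(2/3) * 0.013^0.5

40.9560 m^3/s
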